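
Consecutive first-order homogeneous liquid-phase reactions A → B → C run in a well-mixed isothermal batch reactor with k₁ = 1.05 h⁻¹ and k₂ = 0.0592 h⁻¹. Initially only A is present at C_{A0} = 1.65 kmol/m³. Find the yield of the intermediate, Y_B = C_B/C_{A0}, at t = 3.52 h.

0.834

The intermediate concentration in a first-order A→B→C sequence is C_B = k₁C_{A0}(e^(−k₁t) − e^(−k₂t))/(k₂−k₁).
e^(−k₁t) = e^(−1.05×3.52) = e^(−3.696) = 0.02482; e^(−k₂t) = e^(−0.2084) = 0.8119.
C_B = 1.05×1.65/(0.0592−1.05) × (0.02482−0.8119) = (-1.749)×(-0.7871) = 1.376 kmol/m³.
Y_B = C_B/C_{A0} = 1.376/1.65 = 0.834.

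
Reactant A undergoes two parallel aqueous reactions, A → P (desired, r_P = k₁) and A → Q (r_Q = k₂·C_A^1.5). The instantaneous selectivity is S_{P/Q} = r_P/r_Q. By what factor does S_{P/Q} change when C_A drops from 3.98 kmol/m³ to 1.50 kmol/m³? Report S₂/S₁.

S_{P/Q} = (k₁/k₂)·C_A^-1.5, so S₂/S₁ = (C_{A,2}/C_{A,1})^-1.5.
= (1.50/3.98)^(-1.5) = (0.3769)^(-1.5) = 4.32.

4.32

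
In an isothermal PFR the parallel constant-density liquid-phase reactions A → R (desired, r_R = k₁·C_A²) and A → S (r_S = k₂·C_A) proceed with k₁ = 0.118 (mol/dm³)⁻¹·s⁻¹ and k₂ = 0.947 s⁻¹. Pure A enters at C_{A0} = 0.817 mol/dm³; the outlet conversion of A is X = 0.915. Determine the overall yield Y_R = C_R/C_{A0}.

C_A = C_{A0}(1−X) = 0.06944 mol/dm³.
Along a PFR/batch, dC_S/dC_A = −r_S/(r_R+r_S) = −k₂/(k₂+k₁·C_A).
Integrating from C_{A0} to C_A: C_S = (0.947/0.118)·ln[(0.947+0.118·0.817)/(0.947+0.118·0.0694)] = 8.025·ln(1.043/0.9552) = 0.7089 mol/dm³.
Then C_R = (C_{A0}−C_A) − C_S = 0.7476 − 0.7089 = 0.03866 mol/dm³.
Y_R = C_R/C_{A0} = 0.03866/0.817 = 0.0473.

0.0473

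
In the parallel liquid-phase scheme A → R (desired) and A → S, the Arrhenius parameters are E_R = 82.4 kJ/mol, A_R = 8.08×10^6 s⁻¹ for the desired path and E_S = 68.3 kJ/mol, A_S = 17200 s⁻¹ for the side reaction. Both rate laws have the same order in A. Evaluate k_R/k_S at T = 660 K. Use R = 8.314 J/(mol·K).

36.0

k_R/k_S = (A_R/A_S)·exp[−(E_R−E_S)/(RT)] = (A_R/A_S)·exp[(E_S−E_R)/(RT)].
(E_S−E_R)/(RT) = (68.3−82.4)×10³/(8.314×660) = -14100/5487 = -2.570.
k_R/k_S = (8.08×10^6/17200)·exp(-2.570) = 469.8 × 0.07657 = 36.0.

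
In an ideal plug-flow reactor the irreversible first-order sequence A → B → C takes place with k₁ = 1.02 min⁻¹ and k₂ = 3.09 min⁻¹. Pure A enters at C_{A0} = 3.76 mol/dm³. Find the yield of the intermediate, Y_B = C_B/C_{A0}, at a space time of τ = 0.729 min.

0.182

For first-order series with pure A initially, C_B(τ) = k₁C_{A0}/(k₂−k₁)·(e^(−k₁τ) − e^(−k₂τ)).
e^(−k₁τ) = e^(−1.02×0.729) = e^(−0.7436) = 0.4754; e^(−k₂τ) = e^(−2.253) = 0.1051.
C_B = 1.02×3.76/(3.09−1.02) × (0.4754−0.1051) = 1.853×0.3703 = 0.6860 mol/dm³.
Y_B = C_B/C_{A0} = 0.6860/3.76 = 0.182.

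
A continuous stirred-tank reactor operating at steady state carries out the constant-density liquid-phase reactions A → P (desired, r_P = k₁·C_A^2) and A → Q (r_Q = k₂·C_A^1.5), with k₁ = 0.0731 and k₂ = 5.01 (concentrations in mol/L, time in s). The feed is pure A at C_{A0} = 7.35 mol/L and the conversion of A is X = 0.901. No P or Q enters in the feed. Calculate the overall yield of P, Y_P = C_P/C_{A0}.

Exit C_A = C_{A0}(1−X) = 7.35×0.0990 = 0.7276 mol/L.
In a CSTR the entire volume is at exit conditions, so r_P = 0.0731×0.7276^2 = 0.03870 and r_Q = 5.01×0.7276^1.5 = 3.110.
Fraction of consumed A going to P: r_P/(r_P+r_Q) = 0.01229.
C_P = 0.01229·C_{A0}·X = 0.01229×7.35×0.901 = 0.0814 mol/L; Y_P = C_P/C_{A0} = 0.0111.

0.0111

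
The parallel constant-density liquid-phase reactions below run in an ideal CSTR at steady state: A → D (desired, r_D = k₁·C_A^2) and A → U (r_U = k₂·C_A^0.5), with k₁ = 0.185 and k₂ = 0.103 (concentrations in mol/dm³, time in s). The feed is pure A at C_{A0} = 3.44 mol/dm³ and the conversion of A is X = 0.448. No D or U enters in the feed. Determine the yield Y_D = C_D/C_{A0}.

Exit C_A = C_{A0}(1−X) = 3.44×0.552 = 1.899 mol/dm³.
Rates in a CSTR are evaluated at the outlet concentration: r_D = 0.185×1.899^2 = 0.6671, r_U = 0.103×1.899^0.5 = 0.1419.
Fraction of consumed A going to D: r_D/(r_D+r_U) = 0.8246.
C_D = 0.8246·C_{A0}·X = 0.8246×3.44×0.448 = 1.27 mol/dm³; Y_D = C_D/C_{A0} = 0.369.

0.369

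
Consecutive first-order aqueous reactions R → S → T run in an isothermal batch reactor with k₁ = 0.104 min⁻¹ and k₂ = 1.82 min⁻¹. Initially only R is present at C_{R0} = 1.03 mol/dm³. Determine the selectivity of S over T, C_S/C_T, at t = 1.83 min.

Solving the coupled first-order balances gives C_S(t) = [k₁/(k₂−k₁)]·C_{R0}·(e^(−k₁t) − e^(−k₂t)).
e^(−k₁t) = e^(−0.104×1.83) = e^(−0.1903) = 0.8267; e^(−k₂t) = e^(−3.331) = 0.03577.
C_S = 0.104×1.03/(1.82−0.104) × (0.8267−0.03577) = 0.06242×0.7909 = 0.04937 mol/dm³.
C_R = C_{R0}e^(−k₁t) = 0.8515 mol/dm³, so C_T = C_{R0}−C_R−C_S = 0.1291 mol/dm³; C_S/C_T = 0.382.

0.382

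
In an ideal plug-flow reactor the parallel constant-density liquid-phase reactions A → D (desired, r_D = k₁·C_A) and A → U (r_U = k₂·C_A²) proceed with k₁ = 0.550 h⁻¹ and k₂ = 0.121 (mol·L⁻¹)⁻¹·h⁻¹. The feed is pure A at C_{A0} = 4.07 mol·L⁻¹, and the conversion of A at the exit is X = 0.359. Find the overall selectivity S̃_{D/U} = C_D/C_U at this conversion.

1.37

C_A = C_{A0}(1−X) = 2.609 mol·L⁻¹.
Along a PFR/batch, dC_D/dC_A = −r_D/(r_D+r_U) = −k₁/(k₁+k₂·C_A).
Integrating from C_{A0} to C_A: C_D = (0.550/0.121)·ln[(0.550+0.121·4.07)/(0.550+0.121·2.61)] = 4.545·ln(1.042/0.8657) = 0.8447 mol·L⁻¹.
C_U = (C_{A0}−C_A)−C_D = 0.6164 mol·L⁻¹; S̃_{D/U} = 0.8447/0.6164 = 1.37.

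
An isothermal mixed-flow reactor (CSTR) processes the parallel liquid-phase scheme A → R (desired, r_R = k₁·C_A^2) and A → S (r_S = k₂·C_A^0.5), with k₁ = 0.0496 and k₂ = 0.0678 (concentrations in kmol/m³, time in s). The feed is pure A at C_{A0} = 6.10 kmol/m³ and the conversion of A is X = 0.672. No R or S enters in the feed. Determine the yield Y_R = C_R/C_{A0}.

0.453

Exit C_A = C_{A0}(1−X) = 6.10×0.328 = 2.001 kmol/m³.
A CSTR operates uniformly at the exit composition, giving r_R = 0.1986 and r_S = 0.09590 (each k·C_A^n at C_A = 2.001).
Fraction of consumed A going to R: r_R/(r_R+r_S) = 0.6743.
C_R = 0.6743·C_{A0}·X = 0.6743×6.10×0.672 = 2.76 kmol/m³; Y_R = C_R/C_{A0} = 0.453.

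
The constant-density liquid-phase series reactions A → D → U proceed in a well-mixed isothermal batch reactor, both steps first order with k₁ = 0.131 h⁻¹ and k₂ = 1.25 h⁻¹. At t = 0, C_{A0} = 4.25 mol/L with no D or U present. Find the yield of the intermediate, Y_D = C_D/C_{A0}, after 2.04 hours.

For first-order series with pure A initially, C_D(t) = k₁C_{A0}/(k₂−k₁)·(e^(−k₁t) − e^(−k₂t)).
e^(−k₁t) = e^(−0.131×2.04) = e^(−0.2672) = 0.7655; e^(−k₂t) = e^(−2.550) = 0.07808.
C_D = 0.131×4.25/(1.25−0.131) × (0.7655−0.07808) = 0.4975×0.6874 = 0.3420 mol/L.
Y_D = C_D/C_{A0} = 0.3420/4.25 = 0.0805.

0.0805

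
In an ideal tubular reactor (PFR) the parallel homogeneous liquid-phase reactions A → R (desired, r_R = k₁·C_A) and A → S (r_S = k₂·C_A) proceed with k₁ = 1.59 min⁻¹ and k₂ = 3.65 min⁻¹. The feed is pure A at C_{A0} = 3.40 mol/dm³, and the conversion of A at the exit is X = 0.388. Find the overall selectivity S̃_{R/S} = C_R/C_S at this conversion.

0.436

C_A = C_{A0}(1−X) = 2.081 mol/dm³.
Both paths are first order in A, so the instantaneous fraction to R is constant: dC_R/d(−C_A) = k₁/(k₁+k₂) = 0.3034.
C_R = 0.3034·(C_{A0}−C_A) = 0.3034×1.319 = 0.400 mol/dm³.
C_S = (C_{A0}−C_A)−C_R = 0.9189 mol/dm³; S̃_{R/S} = 0.4003/0.9189 = 0.436.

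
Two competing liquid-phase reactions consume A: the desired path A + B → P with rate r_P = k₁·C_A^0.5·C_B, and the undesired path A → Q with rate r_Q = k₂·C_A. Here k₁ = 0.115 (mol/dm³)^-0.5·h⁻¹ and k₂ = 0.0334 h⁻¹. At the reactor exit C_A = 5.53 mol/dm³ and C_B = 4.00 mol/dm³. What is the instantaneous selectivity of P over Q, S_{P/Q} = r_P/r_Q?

5.86

S_{P/Q} = r_P/r_Q = (k₁·C_A^0.5·C_B)/(k₂·C_A) = (k₁/k₂)·C_A^-0.5·C_B.
= (0.115×5.530^0.5×4.000) / (0.0334×5.530) = 1.082/0.1847 = 5.86.
The undesired path is higher order in A, so low C_A (CSTR or dilute feed) favours P.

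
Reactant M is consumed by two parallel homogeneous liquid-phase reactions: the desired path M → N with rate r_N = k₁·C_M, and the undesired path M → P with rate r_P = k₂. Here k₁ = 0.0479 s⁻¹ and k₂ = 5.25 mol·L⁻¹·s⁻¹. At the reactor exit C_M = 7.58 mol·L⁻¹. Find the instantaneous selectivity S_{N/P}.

S_{N/P} = r_N/r_P = (k₁·C_M)/(k₂) = (k₁/k₂)·C_M.
= (0.0479×7.580) / (5.25) = 0.3631/5.250 = 0.0692.
Since the desired path is higher order in M, keeping C_M high (PFR or concentrated feed) favours N.

0.0692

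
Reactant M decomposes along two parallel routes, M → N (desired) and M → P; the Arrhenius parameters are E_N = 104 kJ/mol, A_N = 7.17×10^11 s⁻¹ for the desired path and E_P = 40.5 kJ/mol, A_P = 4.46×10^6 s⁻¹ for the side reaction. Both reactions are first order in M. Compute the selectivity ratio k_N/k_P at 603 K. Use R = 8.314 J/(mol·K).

Since both paths have the same order in M, the concentration cancels and S_{N/P} = k_N/k_P = (A_N/A_P)·exp[(E_P−E_N)/(RT)].
(E_P−E_N)/(RT) = (40.5−104)×10³/(8.314×603) = -63500/5013 = -12.67.
k_N/k_P = (7.17×10^11/4.46×10^6)·exp(-12.67) = 1.608×10^5 × 3.156×10^-6 = 0.507.

0.507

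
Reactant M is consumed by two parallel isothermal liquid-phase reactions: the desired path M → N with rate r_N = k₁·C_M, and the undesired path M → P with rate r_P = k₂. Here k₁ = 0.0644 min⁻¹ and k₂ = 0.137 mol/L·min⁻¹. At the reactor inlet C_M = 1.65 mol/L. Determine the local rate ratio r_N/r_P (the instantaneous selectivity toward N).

0.776

S_{N/P} = r_N/r_P = (k₁·C_M)/(k₂) = (k₁/k₂)·C_M.
= (0.0644×1.650) / (0.137) = 0.1063/0.1370 = 0.776.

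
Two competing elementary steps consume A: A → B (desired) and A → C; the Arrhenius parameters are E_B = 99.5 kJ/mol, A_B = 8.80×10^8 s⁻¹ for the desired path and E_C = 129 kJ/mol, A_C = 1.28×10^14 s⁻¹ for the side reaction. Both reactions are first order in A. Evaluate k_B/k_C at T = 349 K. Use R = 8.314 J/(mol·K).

0.179

Since both paths have the same order in A, the concentration cancels and S_{B/C} = k_B/k_C = (A_B/A_C)·exp[(E_C−E_B)/(RT)].
(E_C−E_B)/(RT) = (129−99.5)×10³/(8.314×349) = 29500/2902 = 10.17.
k_B/k_C = (8.80×10^8/1.28×10^14)·exp(10.17) = 6.875×10^-6 × 26026 = 0.179.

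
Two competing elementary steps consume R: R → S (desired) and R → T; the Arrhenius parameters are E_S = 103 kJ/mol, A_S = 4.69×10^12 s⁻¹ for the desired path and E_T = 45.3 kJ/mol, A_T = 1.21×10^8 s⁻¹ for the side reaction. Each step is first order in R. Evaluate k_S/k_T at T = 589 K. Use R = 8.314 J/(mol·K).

k_S/k_T = (A_S/A_T)·exp[−(E_S−E_T)/(RT)] = (A_S/A_T)·exp[(E_T−E_S)/(RT)].
(E_T−E_S)/(RT) = (45.3−103)×10³/(8.314×589) = -57700/4897 = -11.78.
k_S/k_T = (4.69×10^12/1.21×10^8)·exp(-11.78) = 38760 × 7.634×10^-6 = 0.296.

0.296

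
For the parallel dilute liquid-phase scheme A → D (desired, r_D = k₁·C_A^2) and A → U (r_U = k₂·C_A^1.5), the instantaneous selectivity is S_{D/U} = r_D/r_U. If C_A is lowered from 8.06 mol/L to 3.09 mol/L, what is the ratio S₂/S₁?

S_{D/U} = (k₁/k₂)·C_A^0.5, so S₂/S₁ = (C_{A,2}/C_{A,1})^0.5.
= (3.09/8.06)^0.5 = (0.3834)^0.5 = 0.619.
Selectivity toward D falls as C_A falls — high-concentration operation is favoured.

0.619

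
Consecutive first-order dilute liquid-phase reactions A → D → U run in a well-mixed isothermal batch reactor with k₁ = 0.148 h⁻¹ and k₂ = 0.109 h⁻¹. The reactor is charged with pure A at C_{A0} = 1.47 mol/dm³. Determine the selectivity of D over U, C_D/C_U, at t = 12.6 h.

0.791

For first-order series with pure A initially, C_D(t) = k₁C_{A0}/(k₂−k₁)·(e^(−k₁t) − e^(−k₂t)).
e^(−k₁t) = e^(−0.148×12.6) = e^(−1.865) = 0.1549; e^(−k₂t) = e^(−1.373) = 0.2532.
C_D = 0.148×1.47/(0.109−0.148) × (0.1549−0.2532) = (-5.578)×(-0.09832) = 0.5485 mol/dm³.
C_A = C_{A0}e^(−k₁t) = 0.2277 mol/dm³, so C_U = C_{A0}−C_A−C_D = 0.6938 mol/dm³; C_D/C_U = 0.791.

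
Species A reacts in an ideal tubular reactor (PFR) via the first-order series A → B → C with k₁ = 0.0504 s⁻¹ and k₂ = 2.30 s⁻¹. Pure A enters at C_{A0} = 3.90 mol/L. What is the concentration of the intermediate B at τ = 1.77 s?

0.0784 mol/L

For first-order series with pure A initially, C_B(τ) = k₁C_{A0}/(k₂−k₁)·(e^(−k₁τ) − e^(−k₂τ)).
e^(−k₁τ) = e^(−0.0504×1.77) = e^(−0.08921) = 0.9147; e^(−k₂τ) = e^(−4.071) = 0.01706.
C_B = 0.0504×3.90/(2.30−0.0504) × (0.9147−0.01706) = 0.08738×0.8976 = 0.07843 mol/L.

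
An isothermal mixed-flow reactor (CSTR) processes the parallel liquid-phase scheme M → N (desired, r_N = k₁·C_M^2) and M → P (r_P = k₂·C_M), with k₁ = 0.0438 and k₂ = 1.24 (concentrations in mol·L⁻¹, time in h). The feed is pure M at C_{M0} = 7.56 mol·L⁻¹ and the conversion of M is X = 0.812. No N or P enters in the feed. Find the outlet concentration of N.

0.293 mol·L⁻¹

Exit C_M = C_{M0}(1−X) = 7.56×0.188 = 1.421 mol·L⁻¹.
A CSTR operates uniformly at the exit composition, giving r_N = 0.08848 and r_P = 1.762 (each k·C_M^n at C_M = 1.421).
Fraction of consumed M going to N: r_N/(r_N+r_P) = 0.04780.
C_N = 0.04780·C_{M0}·X = 0.04780×7.56×0.812 = 0.293 mol·L⁻¹.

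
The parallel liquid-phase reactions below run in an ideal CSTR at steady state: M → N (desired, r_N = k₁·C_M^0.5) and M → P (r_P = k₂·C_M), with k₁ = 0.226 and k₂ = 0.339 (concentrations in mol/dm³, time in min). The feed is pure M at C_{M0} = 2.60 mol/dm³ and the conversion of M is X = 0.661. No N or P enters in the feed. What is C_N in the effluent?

0.714 mol/dm³

Exit C_M = C_{M0}(1−X) = 2.60×0.339 = 0.8814 mol/dm³.
In a CSTR the entire volume is at exit conditions, so r_N = 0.226×0.8814^0.5 = 0.2122 and r_P = 0.339×0.8814 = 0.2988.
Fraction of consumed M going to N: r_N/(r_N+r_P) = 0.4152.
C_N = 0.4152·C_{M0}·X = 0.4152×2.60×0.661 = 0.714 mol/dm³.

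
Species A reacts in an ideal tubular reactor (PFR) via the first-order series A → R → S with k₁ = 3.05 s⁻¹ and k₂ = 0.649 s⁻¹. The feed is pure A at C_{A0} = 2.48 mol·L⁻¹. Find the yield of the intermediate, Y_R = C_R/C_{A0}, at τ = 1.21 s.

0.548

For first-order series with pure A initially, C_R(τ) = k₁C_{A0}/(k₂−k₁)·(e^(−k₁τ) − e^(−k₂τ)).
e^(−k₁τ) = e^(−3.05×1.21) = e^(−3.690) = 0.02496; e^(−k₂τ) = e^(−0.7853) = 0.4560.
C_R = 3.05×2.48/(0.649−3.05) × (0.02496−0.4560) = (-3.150)×(-0.4310) = 1.358 mol·L⁻¹.
Y_R = C_R/C_{A0} = 1.358/2.48 = 0.548.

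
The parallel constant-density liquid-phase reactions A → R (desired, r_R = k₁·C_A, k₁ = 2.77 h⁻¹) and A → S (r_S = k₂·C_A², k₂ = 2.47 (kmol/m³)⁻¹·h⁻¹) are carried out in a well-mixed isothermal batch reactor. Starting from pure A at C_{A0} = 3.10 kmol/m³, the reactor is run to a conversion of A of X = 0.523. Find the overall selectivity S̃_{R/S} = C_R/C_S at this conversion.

0.504

C_A = C_{A0}(1−X) = 1.479 kmol/m³.
Along a PFR/batch, dC_R/dC_A = −r_R/(r_R+r_S) = −k₁/(k₁+k₂·C_A).
Integrating from C_{A0} to C_A: C_R = (2.77/2.47)·ln[(2.77+2.47·3.10)/(2.77+2.47·1.48)] = 1.121·ln(10.43/6.422) = 0.5435 kmol/m³.
C_S = (C_{A0}−C_A)−C_R = 1.078 kmol/m³; S̃_{R/S} = 0.5435/1.078 = 0.504.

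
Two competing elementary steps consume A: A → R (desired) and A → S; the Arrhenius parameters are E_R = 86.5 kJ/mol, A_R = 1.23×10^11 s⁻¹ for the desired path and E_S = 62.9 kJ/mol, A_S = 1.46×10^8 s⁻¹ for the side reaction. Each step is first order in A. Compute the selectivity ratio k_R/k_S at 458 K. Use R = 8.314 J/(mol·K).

1.71

Since both paths have the same order in A, the concentration cancels and S_{R/S} = k_R/k_S = (A_R/A_S)·exp[(E_S−E_R)/(RT)].
(E_S−E_R)/(RT) = (62.9−86.5)×10³/(8.314×458) = -23600/3808 = -6.198.
k_R/k_S = (1.23×10^11/1.46×10^8)·exp(-6.198) = 842.5 × 0.002034 = 1.71.
Since E_R > E_S, raising the temperature improves selectivity toward R.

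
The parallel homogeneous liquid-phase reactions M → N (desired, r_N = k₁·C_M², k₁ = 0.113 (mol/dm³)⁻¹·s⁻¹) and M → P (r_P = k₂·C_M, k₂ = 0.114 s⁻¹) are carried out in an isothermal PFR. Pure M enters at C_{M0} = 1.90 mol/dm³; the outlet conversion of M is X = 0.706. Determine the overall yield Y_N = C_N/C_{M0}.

C_M = C_{M0}(1−X) = 0.5586 mol/dm³.
Along a PFR/batch, dC_P/dC_M = −r_P/(r_N+r_P) = −k₂/(k₂+k₁·C_M).
Integrating from C_{M0} to C_M: C_P = (0.114/0.113)·ln[(0.114+0.113·1.90)/(0.114+0.113·0.559)] = 1.009·ln(0.3287/0.1771) = 0.6238 mol/dm³.
Then C_N = (C_{M0}−C_M) − C_P = 1.341 − 0.6238 = 0.7176 mol/dm³.
Y_N = C_N/C_{M0} = 0.7176/1.90 = 0.378.

0.378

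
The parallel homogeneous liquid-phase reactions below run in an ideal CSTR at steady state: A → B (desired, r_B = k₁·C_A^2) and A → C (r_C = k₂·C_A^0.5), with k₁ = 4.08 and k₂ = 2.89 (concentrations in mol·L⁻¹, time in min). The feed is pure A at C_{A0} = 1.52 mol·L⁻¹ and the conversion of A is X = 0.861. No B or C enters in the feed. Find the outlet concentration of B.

0.158 mol·L⁻¹

Exit C_A = C_{A0}(1−X) = 1.52×0.139 = 0.2113 mol·L⁻¹.
In a CSTR the entire volume is at exit conditions, so r_B = 4.08×0.2113^2 = 0.1821 and r_C = 2.89×0.2113^0.5 = 1.328.
Fraction of consumed A going to B: r_B/(r_B+r_C) = 0.1206.
C_B = 0.1206·C_{A0}·X = 0.1206×1.52×0.861 = 0.158 mol·L⁻¹.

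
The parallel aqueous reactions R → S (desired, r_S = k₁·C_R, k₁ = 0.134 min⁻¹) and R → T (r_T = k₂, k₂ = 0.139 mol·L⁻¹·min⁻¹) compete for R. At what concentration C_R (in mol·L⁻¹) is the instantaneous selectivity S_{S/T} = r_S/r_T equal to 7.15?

S_{S/T} = (k₁/k₂)·C_R ⇒ C_R = S·k₂/k₁.
= 7.15×0.139/0.134 = 7.42 mol·L⁻¹.

7.42 mol·L⁻¹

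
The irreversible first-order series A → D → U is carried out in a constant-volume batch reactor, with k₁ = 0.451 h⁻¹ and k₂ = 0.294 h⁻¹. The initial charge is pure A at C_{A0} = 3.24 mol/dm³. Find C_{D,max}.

For a first-order series the maximum intermediate yield is C_{D,max}/C_{A0} = (k₁/k₂)^[k₂/(k₂−k₁)].
= (0.451/0.294)^(0.294/(0.294−0.451)) = (1.534)^(-1.873) = 0.4488.
C_{D,max} = 0.4488×3.24 = 1.45 mol/dm³.

1.45 mol/dm³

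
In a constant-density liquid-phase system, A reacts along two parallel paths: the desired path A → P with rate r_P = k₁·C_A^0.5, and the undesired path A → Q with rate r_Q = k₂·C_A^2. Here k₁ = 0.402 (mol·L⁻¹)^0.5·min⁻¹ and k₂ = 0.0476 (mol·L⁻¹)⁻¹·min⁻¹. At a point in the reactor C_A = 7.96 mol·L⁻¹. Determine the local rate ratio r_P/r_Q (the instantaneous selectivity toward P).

S_{P/Q} = r_P/r_Q = (k₁·C_A^0.5)/(k₂·C_A^2) = (k₁/k₂)·C_A^-1.5.
= (0.402×7.960^0.5) / (0.0476×7.960^2) = 1.134/3.016 = 0.376.

0.376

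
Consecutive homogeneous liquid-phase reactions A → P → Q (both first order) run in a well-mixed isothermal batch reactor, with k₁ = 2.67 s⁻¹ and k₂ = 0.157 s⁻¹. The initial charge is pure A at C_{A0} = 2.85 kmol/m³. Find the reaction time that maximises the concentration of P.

1.13 s

The intermediate peaks when r₁ = r₂, i.e. k₁e^(−k₁t) = k₂e^(−k₂t), giving t_opt = ln(k₂/k₁)/(k₂−k₁).
= ln(0.157/2.67)/(0.157−2.67) = ln(0.05880)/-2.513 = -2.834/-2.513 = 1.13 s.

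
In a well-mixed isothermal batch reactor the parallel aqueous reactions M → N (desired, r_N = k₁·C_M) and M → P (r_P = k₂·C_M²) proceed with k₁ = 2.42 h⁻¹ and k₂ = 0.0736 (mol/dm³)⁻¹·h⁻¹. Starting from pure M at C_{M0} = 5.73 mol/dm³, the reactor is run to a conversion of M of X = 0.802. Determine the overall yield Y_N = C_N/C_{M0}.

0.727

C_M = C_{M0}(1−X) = 1.135 mol/dm³.
Along a PFR/batch, dC_N/dC_M = −r_N/(r_N+r_P) = −k₁/(k₁+k₂·C_M).
Integrating from C_{M0} to C_M: C_N = (2.42/0.0736)·ln[(2.42+0.0736·5.73)/(2.42+0.0736·1.13)] = 32.88·ln(2.842/2.504) = 4.167 mol/dm³.
Y_N = C_N/C_{M0} = 4.167/5.73 = 0.727.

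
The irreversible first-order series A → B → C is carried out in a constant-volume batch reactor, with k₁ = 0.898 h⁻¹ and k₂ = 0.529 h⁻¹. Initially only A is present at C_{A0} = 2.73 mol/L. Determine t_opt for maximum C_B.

The intermediate peaks when r₁ = r₂, i.e. k₁e^(−k₁t) = k₂e^(−k₂t), giving t_opt = ln(k₂/k₁)/(k₂−k₁).
= ln(0.529/0.898)/(0.529−0.898) = ln(0.5891)/-0.3690 = -0.5292/-0.3690 = 1.43 h.

1.43 h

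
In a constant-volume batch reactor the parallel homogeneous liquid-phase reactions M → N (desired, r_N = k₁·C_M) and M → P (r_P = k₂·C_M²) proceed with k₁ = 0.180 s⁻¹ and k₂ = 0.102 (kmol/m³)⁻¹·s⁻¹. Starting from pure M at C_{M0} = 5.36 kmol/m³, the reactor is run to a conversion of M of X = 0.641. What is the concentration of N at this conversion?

1.16 kmol/m³

C_M = C_{M0}(1−X) = 1.924 kmol/m³.
Along a PFR/batch, dC_N/dC_M = −r_N/(r_N+r_P) = −k₁/(k₁+k₂·C_M).
Integrating from C_{M0} to C_M: C_N = (0.180/0.102)·ln[(0.180+0.102·5.36)/(0.180+0.102·1.92)] = 1.765·ln(0.7267/0.3763) = 1.162 kmol/m³.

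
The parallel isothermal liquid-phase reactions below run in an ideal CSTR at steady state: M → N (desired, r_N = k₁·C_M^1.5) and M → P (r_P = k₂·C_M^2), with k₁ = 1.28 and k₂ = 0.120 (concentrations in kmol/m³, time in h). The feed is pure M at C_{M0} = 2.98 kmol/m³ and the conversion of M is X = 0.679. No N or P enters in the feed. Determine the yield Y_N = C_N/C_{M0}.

Exit C_M = C_{M0}(1−X) = 2.98×0.321 = 0.9566 kmol/m³.
Rates in a CSTR are evaluated at the outlet concentration: r_N = 1.28×0.9566^1.5 = 1.198, r_P = 0.120×0.9566^2 = 0.1098.
Fraction of consumed M going to N: r_N/(r_N+r_P) = 0.9160.
C_N = 0.9160·C_{M0}·X = 0.9160×2.98×0.679 = 1.85 kmol/m³; Y_N = C_N/C_{M0} = 0.622.

0.622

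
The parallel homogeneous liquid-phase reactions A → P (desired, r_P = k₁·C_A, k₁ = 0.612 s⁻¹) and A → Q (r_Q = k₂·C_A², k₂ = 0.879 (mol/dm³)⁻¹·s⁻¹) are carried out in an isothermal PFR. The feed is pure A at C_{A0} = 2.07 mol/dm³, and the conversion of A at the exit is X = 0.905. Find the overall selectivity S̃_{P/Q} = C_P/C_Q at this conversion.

0.725

C_A = C_{A0}(1−X) = 0.1966 mol/dm³.
Along a PFR/batch, dC_P/dC_A = −r_P/(r_P+r_Q) = −k₁/(k₁+k₂·C_A).
Integrating from C_{A0} to C_A: C_P = (0.612/0.879)·ln[(0.612+0.879·2.07)/(0.612+0.879·0.197)] = 0.6962·ln(2.432/0.7849) = 0.7873 mol/dm³.
C_Q = (C_{A0}−C_A)−C_P = 1.086 mol/dm³; S̃_{P/Q} = 0.7873/1.086 = 0.725.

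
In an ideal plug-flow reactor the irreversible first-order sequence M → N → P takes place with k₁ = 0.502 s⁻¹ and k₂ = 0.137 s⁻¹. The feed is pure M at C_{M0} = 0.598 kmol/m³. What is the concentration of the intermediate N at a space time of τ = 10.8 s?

0.184 kmol/m³

For first-order series with pure M initially, C_N(τ) = k₁C_{M0}/(k₂−k₁)·(e^(−k₁τ) − e^(−k₂τ)).
e^(−k₁τ) = e^(−0.502×10.8) = e^(−5.422) = 0.004420; e^(−k₂τ) = e^(−1.480) = 0.2277.
C_N = 0.502×0.598/(0.137−0.502) × (0.004420−0.2277) = (-0.8225)×(-0.2233) = 0.1837 kmol/m³.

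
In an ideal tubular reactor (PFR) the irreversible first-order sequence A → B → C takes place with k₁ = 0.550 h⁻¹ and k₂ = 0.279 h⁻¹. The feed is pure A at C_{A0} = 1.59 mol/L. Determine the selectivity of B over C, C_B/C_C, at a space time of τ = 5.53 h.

For first-order series with pure A initially, C_B(τ) = k₁C_{A0}/(k₂−k₁)·(e^(−k₁τ) − e^(−k₂τ)).
e^(−k₁τ) = e^(−0.550×5.53) = e^(−3.042) = 0.04776; e^(−k₂τ) = e^(−1.543) = 0.2138.
C_B = 0.550×1.59/(0.279−0.550) × (0.04776−0.2138) = (-3.227)×(-0.1660) = 0.5357 mol/L.
C_A = C_{A0}e^(−k₁τ) = 0.07594 mol/L, so C_C = C_{A0}−C_A−C_B = 0.9784 mol/L; C_B/C_C = 0.548.

0.548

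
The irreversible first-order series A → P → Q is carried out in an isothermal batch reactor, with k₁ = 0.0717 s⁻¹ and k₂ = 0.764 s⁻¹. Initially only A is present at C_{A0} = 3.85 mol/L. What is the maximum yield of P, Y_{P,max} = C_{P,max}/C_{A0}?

0.0735

At the optimum, C_{P,max}/C_{A0} = (k₁/k₂)^[k₂/(k₂−k₁)].
= (0.0717/0.764)^(0.764/(0.764−0.0717)) = (0.09385)^(1.104) = 0.07345.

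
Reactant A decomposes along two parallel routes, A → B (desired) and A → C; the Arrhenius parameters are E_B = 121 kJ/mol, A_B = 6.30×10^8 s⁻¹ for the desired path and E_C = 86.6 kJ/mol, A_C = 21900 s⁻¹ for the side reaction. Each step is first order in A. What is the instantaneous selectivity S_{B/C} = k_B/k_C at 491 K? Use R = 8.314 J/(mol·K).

Since both paths have the same order in A, the concentration cancels and S_{B/C} = k_B/k_C = (A_B/A_C)·exp[(E_C−E_B)/(RT)].
(E_C−E_B)/(RT) = (86.6−121)×10³/(8.314×491) = -34400/4082 = -8.427.
k_B/k_C = (6.30×10^8/21900)·exp(-8.427) = 28767 × 2.189×10^-4 = 6.30.
Since E_B > E_C, raising the temperature improves selectivity toward B.

6.30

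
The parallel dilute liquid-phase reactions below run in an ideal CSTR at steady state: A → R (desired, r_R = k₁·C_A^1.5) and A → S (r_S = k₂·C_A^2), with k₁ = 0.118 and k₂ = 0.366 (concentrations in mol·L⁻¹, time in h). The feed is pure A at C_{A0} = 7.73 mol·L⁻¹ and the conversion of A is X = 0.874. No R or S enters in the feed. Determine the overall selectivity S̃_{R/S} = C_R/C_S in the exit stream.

0.327

Exit C_A = C_{A0}(1−X) = 7.73×0.126 = 0.9740 mol·L⁻¹.
Rates in a CSTR are evaluated at the outlet concentration: r_R = 0.118×0.9740^1.5 = 0.1134, r_S = 0.366×0.9740^2 = 0.3472.
Overall selectivity = C_R/C_S = r_Rτ/(r_Sτ) = r_R/r_S = 0.327.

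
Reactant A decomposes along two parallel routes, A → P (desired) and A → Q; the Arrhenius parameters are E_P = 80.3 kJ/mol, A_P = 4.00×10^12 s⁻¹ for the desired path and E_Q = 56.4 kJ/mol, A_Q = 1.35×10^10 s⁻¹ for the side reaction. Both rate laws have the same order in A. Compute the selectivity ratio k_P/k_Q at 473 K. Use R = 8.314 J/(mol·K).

Since both paths have the same order in A, the concentration cancels and S_{P/Q} = k_P/k_Q = (A_P/A_Q)·exp[(E_Q−E_P)/(RT)].
(E_Q−E_P)/(RT) = (56.4−80.3)×10³/(8.314×473) = -23900/3933 = -6.078.
k_P/k_Q = (4.00×10^12/1.35×10^10)·exp(-6.078) = 296.3 × 0.002294 = 0.680.
Since E_P > E_Q, raising the temperature improves selectivity toward P.

0.680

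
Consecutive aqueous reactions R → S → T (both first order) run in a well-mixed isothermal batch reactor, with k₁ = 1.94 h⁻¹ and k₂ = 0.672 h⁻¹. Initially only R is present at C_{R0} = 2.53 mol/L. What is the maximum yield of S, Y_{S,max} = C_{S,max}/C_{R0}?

0.570

For a first-order series the maximum intermediate yield is C_{S,max}/C_{R0} = (k₁/k₂)^[k₂/(k₂−k₁)].
= (1.94/0.672)^(0.672/(0.672−1.94)) = (2.887)^(-0.5300) = 0.5701.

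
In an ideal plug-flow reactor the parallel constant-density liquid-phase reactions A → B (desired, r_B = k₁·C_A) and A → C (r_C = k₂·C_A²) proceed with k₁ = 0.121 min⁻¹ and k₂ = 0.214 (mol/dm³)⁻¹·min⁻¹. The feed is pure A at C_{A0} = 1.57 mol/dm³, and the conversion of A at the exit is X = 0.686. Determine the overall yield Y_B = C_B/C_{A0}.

0.253

C_A = C_{A0}(1−X) = 0.4930 mol/dm³.
Along a PFR/batch, dC_B/dC_A = −r_B/(r_B+r_C) = −k₁/(k₁+k₂·C_A).
Integrating from C_{A0} to C_A: C_B = (0.121/0.214)·ln[(0.121+0.214·1.57)/(0.121+0.214·0.493)] = 0.5654·ln(0.4570/0.2265) = 0.3969 mol/dm³.
Y_B = C_B/C_{A0} = 0.3969/1.57 = 0.253.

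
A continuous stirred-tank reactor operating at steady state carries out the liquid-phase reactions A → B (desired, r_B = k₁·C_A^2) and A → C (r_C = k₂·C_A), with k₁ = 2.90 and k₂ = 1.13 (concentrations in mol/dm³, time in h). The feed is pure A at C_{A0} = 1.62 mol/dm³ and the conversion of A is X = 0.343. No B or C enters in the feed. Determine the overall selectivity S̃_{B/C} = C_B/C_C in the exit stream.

2.73

Exit C_A = C_{A0}(1−X) = 1.62×0.657 = 1.064 mol/dm³.
A CSTR operates uniformly at the exit composition, giving r_B = 3.285 and r_C = 1.203 (each k·C_A^n at C_A = 1.064).
Overall selectivity = C_B/C_C = r_Bτ/(r_Cτ) = r_B/r_C = 2.73.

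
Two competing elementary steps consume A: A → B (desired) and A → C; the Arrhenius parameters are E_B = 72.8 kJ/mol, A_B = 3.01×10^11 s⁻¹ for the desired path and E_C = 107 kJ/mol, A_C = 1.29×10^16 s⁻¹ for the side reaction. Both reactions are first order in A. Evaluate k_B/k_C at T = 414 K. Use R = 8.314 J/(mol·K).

0.482

With equal orders, S_{B/C} = k_B/k_C = (A_B/A_C)·exp[(E_C−E_B)/(RT)].
(E_C−E_B)/(RT) = (107−72.8)×10³/(8.314×414) = 34200/3442 = 9.936.
k_B/k_C = (3.01×10^11/1.29×10^16)·exp(9.936) = 2.333×10^-5 × 20663 = 0.482.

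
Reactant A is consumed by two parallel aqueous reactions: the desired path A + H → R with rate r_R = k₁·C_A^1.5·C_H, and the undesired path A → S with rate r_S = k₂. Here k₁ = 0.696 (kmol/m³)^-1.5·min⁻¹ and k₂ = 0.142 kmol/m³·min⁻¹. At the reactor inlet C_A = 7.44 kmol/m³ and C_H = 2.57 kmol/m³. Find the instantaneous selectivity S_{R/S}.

256

S_{R/S} = r_R/r_S = (k₁·C_A^1.5·C_H)/(k₂) = (k₁/k₂)·C_A^1.5·C_H.
= (0.696×7.440^1.5×2.570) / (0.142) = 36.30/0.1420 = 256.
Since the desired path is higher order in A, keeping C_A high (PFR or concentrated feed) favours R.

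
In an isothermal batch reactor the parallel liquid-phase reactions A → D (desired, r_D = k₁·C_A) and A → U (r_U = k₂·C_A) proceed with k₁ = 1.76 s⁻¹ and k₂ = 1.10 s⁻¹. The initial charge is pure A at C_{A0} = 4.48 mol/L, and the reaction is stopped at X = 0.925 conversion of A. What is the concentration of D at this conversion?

2.55 mol/L

C_A = C_{A0}(1−X) = 0.3360 mol/L.
Both paths are first order in A, so the instantaneous fraction to D is constant: dC_D/d(−C_A) = k₁/(k₁+k₂) = 0.6154.
C_D = 0.6154·(C_{A0}−C_A) = 0.6154×4.144 = 2.55 mol/L.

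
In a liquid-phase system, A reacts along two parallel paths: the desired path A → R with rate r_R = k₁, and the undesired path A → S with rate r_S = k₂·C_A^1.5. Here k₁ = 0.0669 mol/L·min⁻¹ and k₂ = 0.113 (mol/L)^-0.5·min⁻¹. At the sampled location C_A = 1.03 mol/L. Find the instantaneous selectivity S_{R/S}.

S_{R/S} = r_R/r_S = (k₁)/(k₂·C_A^1.5) = (k₁/k₂)·C_A^-1.5.
= (0.0669) / (0.113×1.030^1.5) = 0.06690/0.1181 = 0.566.

0.566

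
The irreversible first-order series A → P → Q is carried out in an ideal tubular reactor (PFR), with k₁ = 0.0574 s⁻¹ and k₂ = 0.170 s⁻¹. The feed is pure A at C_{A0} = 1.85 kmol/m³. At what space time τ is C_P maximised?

The intermediate peaks when r₁ = r₂, i.e. k₁e^(−k₁τ) = k₂e^(−k₂τ), giving τ_opt = ln(k₂/k₁)/(k₂−k₁).
= ln(0.170/0.0574)/(0.170−0.0574) = ln(2.962)/0.1126 = 1.086/0.1126 = 9.64 s.

9.64 s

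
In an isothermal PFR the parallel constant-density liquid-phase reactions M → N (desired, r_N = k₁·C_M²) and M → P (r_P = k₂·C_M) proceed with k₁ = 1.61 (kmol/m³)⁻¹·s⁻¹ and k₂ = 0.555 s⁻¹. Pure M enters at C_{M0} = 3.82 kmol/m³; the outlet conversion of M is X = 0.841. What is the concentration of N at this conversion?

C_M = C_{M0}(1−X) = 0.6074 kmol/m³.
Along a PFR/batch, dC_P/dC_M = −r_P/(r_N+r_P) = −k₂/(k₂+k₁·C_M).
Integrating from C_{M0} to C_M: C_P = (0.555/1.61)·ln[(0.555+1.61·3.82)/(0.555+1.61·0.607)] = 0.3447·ln(6.705/1.533) = 0.5087 kmol/m³.
Then C_N = (C_{M0}−C_M) − C_P = 3.213 − 0.5087 = 2.704 kmol/m³.

2.70 kmol/m³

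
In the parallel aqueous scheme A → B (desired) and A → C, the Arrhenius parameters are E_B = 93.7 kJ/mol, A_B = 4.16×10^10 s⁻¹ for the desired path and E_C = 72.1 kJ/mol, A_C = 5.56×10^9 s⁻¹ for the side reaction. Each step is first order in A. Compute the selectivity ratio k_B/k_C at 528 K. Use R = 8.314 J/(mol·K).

k_B/k_C = (A_B/A_C)·exp[−(E_B−E_C)/(RT)] = (A_B/A_C)·exp[(E_C−E_B)/(RT)].
(E_C−E_B)/(RT) = (72.1−93.7)×10³/(8.314×528) = -21600/4390 = -4.921.
k_B/k_C = (4.16×10^10/5.56×10^9)·exp(-4.921) = 7.482 × 0.007295 = 0.0546.
Since E_B > E_C, raising the temperature improves selectivity toward B.

0.0546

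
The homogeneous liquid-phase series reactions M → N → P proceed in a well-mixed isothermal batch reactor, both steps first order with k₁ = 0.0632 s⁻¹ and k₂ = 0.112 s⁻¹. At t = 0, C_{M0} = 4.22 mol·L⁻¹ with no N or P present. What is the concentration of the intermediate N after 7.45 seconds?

Solving the coupled first-order balances gives C_N(t) = [k₁/(k₂−k₁)]·C_{M0}·(e^(−k₁t) − e^(−k₂t)).
e^(−k₁t) = e^(−0.0632×7.45) = e^(−0.4708) = 0.6245; e^(−k₂t) = e^(−0.8344) = 0.4341.
C_N = 0.0632×4.22/(0.112−0.0632) × (0.6245−0.4341) = 5.465×0.1903 = 1.040 mol·L⁻¹.

1.04 mol·L⁻¹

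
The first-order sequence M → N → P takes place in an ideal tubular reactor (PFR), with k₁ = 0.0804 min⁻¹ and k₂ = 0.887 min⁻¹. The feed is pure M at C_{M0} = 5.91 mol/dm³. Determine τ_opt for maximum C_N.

The intermediate peaks when r₁ = r₂, i.e. k₁e^(−k₁τ) = k₂e^(−k₂τ), giving τ_opt = ln(k₂/k₁)/(k₂−k₁).
= ln(0.887/0.0804)/(0.887−0.0804) = ln(11.03)/0.8066 = 2.401/0.8066 = 2.98 min.

2.98 min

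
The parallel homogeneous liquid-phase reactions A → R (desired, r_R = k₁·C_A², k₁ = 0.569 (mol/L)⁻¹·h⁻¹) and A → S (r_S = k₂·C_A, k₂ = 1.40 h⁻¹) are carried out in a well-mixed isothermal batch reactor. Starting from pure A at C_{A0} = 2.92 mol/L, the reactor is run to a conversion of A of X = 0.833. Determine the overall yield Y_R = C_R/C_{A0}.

C_A = C_{A0}(1−X) = 0.4876 mol/L.
Along a PFR/batch, dC_S/dC_A = −r_S/(r_R+r_S) = −k₂/(k₂+k₁·C_A).
Integrating from C_{A0} to C_A: C_S = (1.40/0.569)·ln[(1.40+0.569·2.92)/(1.40+0.569·0.488)] = 2.460·ln(3.061/1.677) = 1.480 mol/L.
Then C_R = (C_{A0}−C_A) − C_S = 2.432 − 1.480 = 0.9521 mol/L.
Y_R = C_R/C_{A0} = 0.9521/2.92 = 0.326.

0.326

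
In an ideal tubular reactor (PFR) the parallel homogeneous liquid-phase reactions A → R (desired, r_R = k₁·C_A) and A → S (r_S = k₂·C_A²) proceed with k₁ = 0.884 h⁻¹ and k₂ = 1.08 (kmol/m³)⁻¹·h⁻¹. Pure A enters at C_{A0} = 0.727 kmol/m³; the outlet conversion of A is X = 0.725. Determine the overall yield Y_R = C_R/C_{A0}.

0.470

C_A = C_{A0}(1−X) = 0.1999 kmol/m³.
Along a PFR/batch, dC_R/dC_A = −r_R/(r_R+r_S) = −k₁/(k₁+k₂·C_A).
Integrating from C_{A0} to C_A: C_R = (0.884/1.08)·ln[(0.884+1.08·0.727)/(0.884+1.08·0.200)] = 0.8185·ln(1.669/1.100) = 0.3414 kmol/m³.
Y_R = C_R/C_{A0} = 0.3414/0.727 = 0.470.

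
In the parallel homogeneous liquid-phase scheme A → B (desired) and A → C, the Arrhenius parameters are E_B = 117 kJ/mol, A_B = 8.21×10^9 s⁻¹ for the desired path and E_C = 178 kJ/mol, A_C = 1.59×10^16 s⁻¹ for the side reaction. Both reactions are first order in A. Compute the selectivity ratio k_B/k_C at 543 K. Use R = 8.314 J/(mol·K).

k_B/k_C = (A_B/A_C)·exp[−(E_B−E_C)/(RT)] = (A_B/A_C)·exp[(E_C−E_B)/(RT)].
(E_C−E_B)/(RT) = (178−117)×10³/(8.314×543) = 61000/4515 = 13.51.
k_B/k_C = (8.21×10^9/1.59×10^16)·exp(13.51) = 5.164×10^-7 × 7.382×10^5 = 0.381.
Since E_B < E_C, lowering the temperature improves selectivity toward B.

0.381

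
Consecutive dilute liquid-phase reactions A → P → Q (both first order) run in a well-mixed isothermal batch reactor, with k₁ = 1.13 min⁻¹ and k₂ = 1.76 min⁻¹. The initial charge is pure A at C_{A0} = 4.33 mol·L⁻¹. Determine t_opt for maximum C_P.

0.703 min

For first-order series the maximum of C_P occurs at t_opt = ln(k₂/k₁)/(k₂−k₁).
= ln(1.76/1.13)/(1.76−1.13) = ln(1.558)/0.6300 = 0.4431/0.6300 = 0.703 min.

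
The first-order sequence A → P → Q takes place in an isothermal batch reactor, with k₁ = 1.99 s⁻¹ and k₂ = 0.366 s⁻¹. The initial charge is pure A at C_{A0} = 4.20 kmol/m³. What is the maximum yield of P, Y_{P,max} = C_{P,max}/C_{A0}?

Evaluating C_P at t_opt = ln(k₂/k₁)/(k₂−k₁) gives C_{P,max}/C_{A0} = (k₁/k₂)^[k₂/(k₂−k₁)].
= (1.99/0.366)^(0.366/(0.366−1.99)) = (5.437)^(-0.2254) = 0.6828.

0.683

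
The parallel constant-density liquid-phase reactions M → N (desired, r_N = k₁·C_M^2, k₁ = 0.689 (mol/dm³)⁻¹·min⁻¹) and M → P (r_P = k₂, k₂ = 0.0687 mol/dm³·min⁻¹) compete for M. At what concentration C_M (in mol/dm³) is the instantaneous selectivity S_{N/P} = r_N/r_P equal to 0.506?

S_{N/P} = (k₁/k₂)·C_M^2 ⇒ C_M = (S·k₂/k₁)^(0.5).
= (0.506×0.0687/0.689)^(0.5) = (0.05045)^(0.5) = 0.225 mol/dm³.

0.225 mol/dm³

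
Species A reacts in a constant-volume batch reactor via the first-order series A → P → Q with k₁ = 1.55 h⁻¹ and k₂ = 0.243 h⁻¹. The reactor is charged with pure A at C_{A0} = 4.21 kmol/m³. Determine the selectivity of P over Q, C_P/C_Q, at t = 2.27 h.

2.01

For first-order series with pure A initially, C_P(t) = k₁C_{A0}/(k₂−k₁)·(e^(−k₁t) − e^(−k₂t)).
e^(−k₁t) = e^(−1.55×2.27) = e^(−3.518) = 0.02964; e^(−k₂t) = e^(−0.5516) = 0.5760.
C_P = 1.55×4.21/(0.243−1.55) × (0.02964−0.5760) = (-4.993)×(-0.5464) = 2.728 kmol/m³.
C_A = C_{A0}e^(−k₁t) = 0.1248 kmol/m³, so C_Q = C_{A0}−C_A−C_P = 1.357 kmol/m³; C_P/C_Q = 2.01.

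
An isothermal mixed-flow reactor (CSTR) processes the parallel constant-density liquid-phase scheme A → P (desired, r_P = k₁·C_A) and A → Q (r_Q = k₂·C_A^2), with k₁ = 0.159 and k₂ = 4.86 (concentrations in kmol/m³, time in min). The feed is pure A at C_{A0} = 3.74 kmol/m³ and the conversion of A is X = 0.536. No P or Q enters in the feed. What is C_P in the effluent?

0.0371 kmol/m³

Exit C_A = C_{A0}(1−X) = 3.74×0.464 = 1.735 kmol/m³.
A CSTR operates uniformly at the exit composition, giving r_P = 0.2759 and r_Q = 14.64 (each k·C_A^n at C_A = 1.735).
Fraction of consumed A going to P: r_P/(r_P+r_Q) = 0.01850.
C_P = 0.01850·C_{A0}·X = 0.01850×3.74×0.536 = 0.0371 kmol/m³.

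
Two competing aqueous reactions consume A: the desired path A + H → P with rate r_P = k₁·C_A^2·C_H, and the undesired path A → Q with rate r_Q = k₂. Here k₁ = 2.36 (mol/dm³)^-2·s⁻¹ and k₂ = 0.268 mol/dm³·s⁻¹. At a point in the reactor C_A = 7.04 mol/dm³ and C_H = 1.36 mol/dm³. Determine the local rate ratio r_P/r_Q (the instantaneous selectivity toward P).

594

S_{P/Q} = r_P/r_Q = (k₁·C_A^2·C_H)/(k₂) = (k₁/k₂)·C_A^2·C_H.
= (2.36×7.040^2×1.360) / (0.268) = 159.1/0.2680 = 594.
Since the desired path is higher order in A, keeping C_A high (PFR or concentrated feed) favours P.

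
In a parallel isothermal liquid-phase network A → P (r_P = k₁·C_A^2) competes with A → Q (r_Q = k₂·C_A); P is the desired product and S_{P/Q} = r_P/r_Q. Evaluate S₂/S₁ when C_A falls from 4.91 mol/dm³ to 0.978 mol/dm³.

0.199

S_{P/Q} = (k₁/k₂)·C_A, so S₂/S₁ = (C_{A,2}/C_{A,1}).
= 0.978/4.91 = 0.199.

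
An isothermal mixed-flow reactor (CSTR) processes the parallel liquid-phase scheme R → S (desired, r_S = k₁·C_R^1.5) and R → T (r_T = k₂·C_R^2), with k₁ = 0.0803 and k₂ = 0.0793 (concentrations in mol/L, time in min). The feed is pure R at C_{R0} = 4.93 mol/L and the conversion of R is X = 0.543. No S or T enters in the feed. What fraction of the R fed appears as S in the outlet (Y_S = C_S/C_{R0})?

0.219

Exit C_R = C_{R0}(1−X) = 4.93×0.457 = 2.253 mol/L.
A CSTR operates uniformly at the exit composition, giving r_S = 0.2716 and r_T = 0.4025 (each k·C_R^n at C_R = 2.253).
Fraction of consumed R going to S: r_S/(r_S+r_T) = 0.4029.
C_S = 0.4029·C_{R0}·X = 0.4029×4.93×0.543 = 1.08 mol/L; Y_S = C_S/C_{R0} = 0.219.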